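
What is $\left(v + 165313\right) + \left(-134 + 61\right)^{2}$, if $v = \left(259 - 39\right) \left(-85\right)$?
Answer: $151942$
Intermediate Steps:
$v = -18700$ ($v = 220 \left(-85\right) = -18700$)
$\left(v + 165313\right) + \left(-134 + 61\right)^{2} = \left(-18700 + 165313\right) + \left(-134 + 61\right)^{2} = 146613 + \left(-73\right)^{2} = 146613 + 5329 = 151942$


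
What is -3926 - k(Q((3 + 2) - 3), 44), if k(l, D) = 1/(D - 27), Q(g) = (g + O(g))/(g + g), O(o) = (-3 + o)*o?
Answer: -66743/17 ≈ -3926.1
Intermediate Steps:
O(o) = o*(-3 + o)
Q(g) = (g + g*(-3 + g))/(2*g) (Q(g) = (g + g*(-3 + g))/(g + g) = (g + g*(-3 + g))/((2*g)) = (g + g*(-3 + g))*(1/(2*g)) = (g + g*(-3 + g))/(2*g))
k(l, D) = 1/(-27 + D)
-3926 - k(Q((3 + 2) - 3), 44) = -3926 - 1/(-27 + 44) = -3926 - 1/17 = -66743/17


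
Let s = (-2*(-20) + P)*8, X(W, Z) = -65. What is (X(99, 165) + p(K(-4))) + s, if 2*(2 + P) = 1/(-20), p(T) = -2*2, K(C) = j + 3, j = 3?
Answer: 1174/5 ≈ 234.80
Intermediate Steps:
K(C) = 6 (K(C) = 3 + 3 = 6)
p(T) = -4
P = -81/40 (P = -2 + (1/2)/(-20) = -2 + (1/2)*(-1/20) = -2 - 1/40 = -81/40 ≈ -2.0250)
s = 1519/5 (s = (-2*(-20) - 81/40)*8 = (40 - 81/40)*8 = (1519/40)*8 = 1519/5 ≈ 303.80)
(X(99, 165) + p(K(-4))) + s = (-65 - 4) + 1519/5 = -69 + 1519/5 = 1174/5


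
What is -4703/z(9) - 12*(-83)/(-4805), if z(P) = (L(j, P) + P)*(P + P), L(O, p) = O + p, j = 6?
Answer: -23028187/2075760 ≈ -11.094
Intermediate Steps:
z(P) = 2*P*(6 + 2*P) (z(P) = ((6 + P) + P)*(P + P) = (6 + 2*P)*(2*P) = 2*P*(6 + 2*P))
-4703/z(9) - 12*(-83)/(-4805) = -4703*1/(36*(3 + 9)) - 12*(-83)/(-4805) = -4703/(4*9*12) + 996*(-1/4805) = -4703/432 - 996/4805 = -23028187/2075760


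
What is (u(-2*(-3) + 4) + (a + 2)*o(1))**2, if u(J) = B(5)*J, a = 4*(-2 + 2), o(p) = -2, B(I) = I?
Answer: 2116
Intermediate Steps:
a = 0 (a = 4*0 = 0)
u(J) = 5*J
(u(-2*(-3) + 4) + (a + 2)*o(1))**2 = (5*(-2*(-3) + 4) + (0 + 2)*(-2))**2 = (5*(6 + 4) + 2*(-2))**2 = (5*10 - 4)**2 = (50 - 4)**2 = 46**2 = 2116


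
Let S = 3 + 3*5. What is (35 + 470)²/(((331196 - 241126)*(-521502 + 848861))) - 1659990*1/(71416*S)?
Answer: -815747517199525/631715051365224 ≈ -1.2913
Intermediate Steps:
S = 18 (S = 3 + 15 = 18)
(35 + 470)²/(((331196 - 241126)*(-521502 + 848861))) - 1659990*1/(71416*S) = (35 + 470)²/(((331196 - 241126)*(-521502 + 848861))) - 1659990/(18*71416) = 505²/((90070*327359)) - 1659990/1285488 = 255025/29485225130 - 1659990*1/1285488 = 255025*(1/29485225130) - 276665/214248 = 51005/5897045026 - 276665/214248 = -815747517199525/631715051365224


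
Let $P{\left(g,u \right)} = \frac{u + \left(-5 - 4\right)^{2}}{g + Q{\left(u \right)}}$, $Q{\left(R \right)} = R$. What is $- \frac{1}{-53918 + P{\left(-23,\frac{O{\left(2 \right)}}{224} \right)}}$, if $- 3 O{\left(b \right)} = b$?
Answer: $\frac{7729}{416759437} \approx 1.8545 \cdot 10^{-5}$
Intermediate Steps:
$O{\left(b \right)} = - \frac{b}{3}$
$P{\left(g,u \right)} = \frac{81 + u}{g + u}$ ($P{\left(g,u \right)} = \frac{u + \left(-5 - 4\right)^{2}}{g + u} = \frac{u + \left(-9\right)^{2}}{g + u} = \frac{u + 81}{g + u} = \frac{81 + u}{g + u}$)
$- \frac{1}{-53918 + P{\left(-23,\frac{O{\left(2 \right)}}{224} \right)}} = - \frac{1}{-53918 + \frac{81 + \frac{\left(- \frac{1}{3}\right) 2}{224}}{-23 + \frac{\left(- \frac{1}{3}\right) 2}{224}}} = - \frac{1}{-53918 + \frac{81 - \frac{1}{336}}{-23 - \frac{1}{336}}} = - \frac{1}{-53918 + \frac{1}{- \frac{7729}{336}} \cdot \frac{27215}{336}} = - \frac{1}{-53918 - \frac{27215}{7729}} = - \frac{1}{- \frac{416759437}{7729}} = \left(-1\right) \left(- \frac{7729}{416759437}\right) = \frac{7729}{416759437}$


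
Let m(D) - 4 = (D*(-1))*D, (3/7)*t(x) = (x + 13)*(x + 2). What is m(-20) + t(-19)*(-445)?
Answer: -106306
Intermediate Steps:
t(x) = 7*(2 + x)*(13 + x)/3 (t(x) = 7*((x + 13)*(x + 2))/3 = 7*((13 + x)*(2 + x))/3 = 7*((2 + x)*(13 + x))/3 = 7*(2 + x)*(13 + x)/3)
m(D) = 4 - D² (m(D) = 4 + (D*(-1))*D = 4 + (-D)*D = 4 - D²)
m(-20) + t(-19)*(-445) = (4 - 1*(-20)²) + (182/3 + 35*(-19) + (7/3)*(-19)²)*(-445) = (4 - 1*400) + (182/3 - 665 + (7/3)*361)*(-445) = (4 - 400) + (182/3 - 665 + 2527/3)*(-445) = -396 + 238*(-445) = -396 - 105910 = -106306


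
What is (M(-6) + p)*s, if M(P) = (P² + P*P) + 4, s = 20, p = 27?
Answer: 2060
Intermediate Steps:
M(P) = 4 + 2*P² (M(P) = (P² + P²) + 4 = 2*P² + 4 = 4 + 2*P²)
(M(-6) + p)*s = ((4 + 2*(-6)²) + 27)*20 = ((4 + 2*36) + 27)*20 = ((4 + 72) + 27)*20 = (76 + 27)*20 = 103*20 = 2060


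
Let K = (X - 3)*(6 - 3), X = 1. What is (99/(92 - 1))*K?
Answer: -594/91 ≈ -6.5275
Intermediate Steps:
K = -6 (K = (1 - 3)*(6 - 3) = -2*3 = -6)
(99/(92 - 1))*K = (99/(92 - 1))*(-6) = (99/91)*(-6) = -594/91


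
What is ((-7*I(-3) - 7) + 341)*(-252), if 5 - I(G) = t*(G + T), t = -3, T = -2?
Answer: -101808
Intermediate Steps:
I(G) = -1 + 3*G (I(G) = 5 - (-3)*(G - 2) = 5 - (-3)*(-2 + G) = 5 - (6 - 3*G) = 5 + (-6 + 3*G) = -1 + 3*G)
((-7*I(-3) - 7) + 341)*(-252) = ((-7*(-1 + 3*(-3)) - 7) + 341)*(-252) = ((-7*(-1 - 9) - 7) + 341)*(-252) = ((-7*(-10) - 7) + 341)*(-252) = ((70 - 7) + 341)*(-252) = (63 + 341)*(-252) = 404*(-252) = -101808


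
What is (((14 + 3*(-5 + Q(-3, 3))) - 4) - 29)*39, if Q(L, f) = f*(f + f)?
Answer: 780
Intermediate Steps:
Q(L, f) = 2*f**2 (Q(L, f) = f*(2*f) = 2*f**2)
(((14 + 3*(-5 + Q(-3, 3))) - 4) - 29)*39 = (((14 + 3*(-5 + 2*3**2)) - 4) - 29)*39 = (((14 + 3*(-5 + 2*9)) - 4) - 29)*39 = (((14 + 3*(-5 + 18)) - 4) - 29)*39 = (((14 + 3*13) - 4) - 29)*39 = (((14 + 39) - 4) - 29)*39 = ((53 - 4) - 29)*39 = (49 - 29)*39 = 20*39 = 780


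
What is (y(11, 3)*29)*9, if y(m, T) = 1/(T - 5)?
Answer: -261/2 ≈ -130.50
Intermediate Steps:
y(m, T) = 1/(-5 + T)
(y(11, 3)*29)*9 = (29/(-5 + 3))*9 = (29/(-2))*9 = -½*29*9 = -29/2*9 = -261/2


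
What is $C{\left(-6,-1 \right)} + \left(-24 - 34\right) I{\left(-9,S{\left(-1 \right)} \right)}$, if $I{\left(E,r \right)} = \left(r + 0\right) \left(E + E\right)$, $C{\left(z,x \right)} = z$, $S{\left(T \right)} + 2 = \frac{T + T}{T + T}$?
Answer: $-1050$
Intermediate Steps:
$S{\left(T \right)} = -1$ ($S{\left(T \right)} = -2 + \frac{T + T}{T + T} = -2 + \frac{2 T}{2 T} = -2 + 2 T \frac{1}{2 T} = -2 + 1 = -1$)
$I{\left(E,r \right)} = 2 E r$ ($I{\left(E,r \right)} = r 2 E = 2 E r$)
$C{\left(-6,-1 \right)} + \left(-24 - 34\right) I{\left(-9,S{\left(-1 \right)} \right)} = -6 + \left(-24 - 34\right) 2 \left(-9\right) \left(-1\right) = -6 - 1044 = -1050$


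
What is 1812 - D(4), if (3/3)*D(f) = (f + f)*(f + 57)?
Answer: 1324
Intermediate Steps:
D(f) = 2*f*(57 + f) (D(f) = (f + f)*(f + 57) = (2*f)*(57 + f) = 2*f*(57 + f))
1812 - D(4) = 1812 - 2*4*(57 + 4) = 1812 - 2*4*61 = 1812 - 1*488 = 1812 - 488 = 1324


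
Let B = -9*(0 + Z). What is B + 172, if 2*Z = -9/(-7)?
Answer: 2327/14 ≈ 166.21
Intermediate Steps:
Z = 9/14 (Z = (-9/(-7))/2 = (-9*(-⅐))/2 = (½)*(9/7) = 9/14 ≈ 0.64286)
B = -81/14 (B = -9*(0 + 9/14) = -9*9/14 = -81/14 ≈ -5.7857)
B + 172 = -81/14 + 172 = 2327/14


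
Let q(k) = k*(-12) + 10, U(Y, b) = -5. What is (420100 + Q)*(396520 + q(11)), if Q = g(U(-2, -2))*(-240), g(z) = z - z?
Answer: 166526799800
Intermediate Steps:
g(z) = 0
q(k) = 10 - 12*k (q(k) = -12*k + 10 = 10 - 12*k)
Q = 0 (Q = 0*(-240) = 0)
(420100 + Q)*(396520 + q(11)) = (420100 + 0)*(396520 + (10 - 12*11)) = 420100*(396520 + (10 - 132)) = 420100*(396520 - 122) = 420100*396398 = 166526799800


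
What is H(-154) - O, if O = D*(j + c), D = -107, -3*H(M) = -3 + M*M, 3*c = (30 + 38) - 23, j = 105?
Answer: 14807/3 ≈ 4935.7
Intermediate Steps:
c = 15 (c = ((30 + 38) - 23)/3 = (68 - 23)/3 = (⅓)*45 = 15)
H(M) = 1 - M²/3 (H(M) = -(-3 + M*M)/3 = -(-3 + M²)/3 = 1 - M²/3)
O = -12840 (O = -107*(105 + 15) = -107*120 = -12840)
H(-154) - O = (1 - ⅓*(-154)²) - 1*(-12840) = (1 - ⅓*23716) + 12840 = (1 - 23716/3) + 12840 = -23713/3 + 12840 = 14807/3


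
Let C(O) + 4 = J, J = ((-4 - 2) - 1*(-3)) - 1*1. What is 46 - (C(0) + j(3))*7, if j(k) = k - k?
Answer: 102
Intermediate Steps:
j(k) = 0
J = -4 (J = (-6 + 3) - 1 = -3 - 1 = -4)
C(O) = -8 (C(O) = -4 - 4 = -8)
46 - (C(0) + j(3))*7 = 46 - (-8 + 0)*7 = 46 - (-8)*7 = 46 - 1*(-56) = 46 + 56 = 102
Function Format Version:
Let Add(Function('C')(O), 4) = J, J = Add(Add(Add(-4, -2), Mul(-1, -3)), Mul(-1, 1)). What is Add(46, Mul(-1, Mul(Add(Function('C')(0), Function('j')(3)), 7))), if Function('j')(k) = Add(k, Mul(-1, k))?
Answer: 102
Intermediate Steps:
Function('j')(k) = 0
J = -4 (J = Add(Add(-6, 3), -1) = Add(-3, -1) = -4)
Function('C')(O) = -8 (Function('C')(O) = Add(-4, -4) = -8)
Add(46, Mul(-1, Mul(Add(Function('C')(0), Function('j')(3)), 7))) = Add(46, Mul(-1, Mul(Add(-8, 0), 7))) = Add(46, Mul(-1, Mul(-8, 7))) = Add(46, Mul(-1, -56)) = Add(46, 56) = 102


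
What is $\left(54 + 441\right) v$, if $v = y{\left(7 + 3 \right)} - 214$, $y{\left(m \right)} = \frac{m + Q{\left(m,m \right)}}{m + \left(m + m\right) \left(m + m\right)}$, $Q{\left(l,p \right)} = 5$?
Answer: $- \frac{8684775}{82} \approx -1.0591 \cdot 10^{5}$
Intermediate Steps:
$y{\left(m \right)} = \frac{5 + m}{m + 4 m^{2}}$ ($y{\left(m \right)} = \frac{m + 5}{m + \left(m + m\right) \left(m + m\right)} = \frac{5 + m}{m + 2 m 2 m} = \frac{5 + m}{m + 4 m^{2}}$)
$v = - \frac{17545}{82}$ ($v = \frac{5 + \left(7 + 3\right)}{\left(7 + 3\right) \left(1 + 4 \left(7 + 3\right)\right)} - 214 = \frac{5 + 10}{10 \left(1 + 4 \cdot 10\right)} - 214 = \frac{1}{10} \frac{1}{1 + 40} \cdot 15 - 214 = \frac{1}{10} \cdot \frac{1}{41} \cdot 15 - 214 = \frac{3}{82} - 214 = - \frac{17545}{82} \approx -213.96$)
$\left(54 + 441\right) v = \left(54 + 441\right) \left(- \frac{17545}{82}\right) = 495 \left(- \frac{17545}{82}\right) = - \frac{8684775}{82}$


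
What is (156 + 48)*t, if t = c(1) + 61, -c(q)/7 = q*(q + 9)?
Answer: -1836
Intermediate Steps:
c(q) = -7*q*(9 + q) (c(q) = -7*q*(q + 9) = -7*q*(9 + q))
t = -9 (t = -7*1*(9 + 1) + 61 = -7*1*10 + 61 = -70 + 61 = -9)
(156 + 48)*t = (156 + 48)*(-9) = 204*(-9) = -1836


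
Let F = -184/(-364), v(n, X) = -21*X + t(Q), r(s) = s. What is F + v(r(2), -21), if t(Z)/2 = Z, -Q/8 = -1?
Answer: 41633/91 ≈ 457.51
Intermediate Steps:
Q = 8 (Q = -8*(-1) = 8)
t(Z) = 2*Z
v(n, X) = 16 - 21*X (v(n, X) = -21*X + 2*8 = -21*X + 16 = 16 - 21*X)
F = 46/91 (F = -184*(-1/364) = 46/91 ≈ 0.50549)
F + v(r(2), -21) = 46/91 + (16 - 21*(-21)) = 46/91 + (16 + 441) = 46/91 + 457 = 41633/91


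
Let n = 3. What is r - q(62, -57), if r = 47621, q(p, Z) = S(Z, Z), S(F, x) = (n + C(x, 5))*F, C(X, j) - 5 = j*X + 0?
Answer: 31832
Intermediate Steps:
C(X, j) = 5 + X*j (C(X, j) = 5 + (j*X + 0) = 5 + (X*j + 0) = 5 + X*j)
S(F, x) = F*(8 + 5*x) (S(F, x) = (3 + (5 + x*5))*F = (3 + (5 + 5*x))*F = (8 + 5*x)*F = F*(8 + 5*x))
q(p, Z) = Z*(8 + 5*Z)
r - q(62, -57) = 47621 - (-57)*(8 + 5*(-57)) = 47621 - (-57)*(8 - 285) = 47621 - (-57)*(-277) = 47621 - 1*15789 = 47621 - 15789 = 31832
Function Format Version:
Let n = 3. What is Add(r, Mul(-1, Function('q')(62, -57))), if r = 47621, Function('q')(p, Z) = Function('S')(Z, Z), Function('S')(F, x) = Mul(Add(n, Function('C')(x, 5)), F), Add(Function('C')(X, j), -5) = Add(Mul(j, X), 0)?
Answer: 31832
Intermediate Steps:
Function('C')(X, j) = Add(5, Mul(X, j)) (Function('C')(X, j) = Add(5, Add(Mul(j, X), 0)) = Add(5, Add(Mul(X, j), 0)) = Add(5, Mul(X, j)))
Function('S')(F, x) = Mul(F, Add(8, Mul(5, x))) (Function('S')(F, x) = Mul(Add(3, Add(5, Mul(x, 5))), F) = Mul(Add(3, Add(5, Mul(5, x))), F) = Mul(Add(8, Mul(5, x)), F) = Mul(F, Add(8, Mul(5, x))))
Function('q')(p, Z) = Mul(Z, Add(8, Mul(5, Z)))
Add(r, Mul(-1, Function('q')(62, -57))) = Add(47621, Mul(-1, Mul(-57, Add(8, Mul(5, -57))))) = Add(47621, Mul(-1, Mul(-57, Add(8, -285)))) = Add(47621, Mul(-1, Mul(-57, -277))) = Add(47621, Mul(-1, 15789)) = Add(47621, -15789) = 31832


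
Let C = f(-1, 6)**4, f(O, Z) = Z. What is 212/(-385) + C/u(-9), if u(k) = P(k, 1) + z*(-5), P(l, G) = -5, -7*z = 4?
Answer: -46612/77 ≈ -605.35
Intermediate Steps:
z = -4/7 (z = -1/7*4 = -4/7 ≈ -0.57143)
u(k) = -15/7 (u(k) = -5 - 4/7*(-5) = -5 + 20/7 = -15/7)
C = 1296 (C = 6**4 = 1296)
212/(-385) + C/u(-9) = 212/(-385) + 1296/(-15/7) = 212*(-1/385) + 1296*(-7/15) = -212/385 - 3024/5 = -46612/77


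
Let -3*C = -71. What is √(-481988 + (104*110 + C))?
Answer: I*√4234719/3 ≈ 685.95*I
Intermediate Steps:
C = 71/3 (C = -⅓*(-71) = 71/3 ≈ 23.667)
√(-481988 + (104*110 + C)) = √(-481988 + (104*110 + 71/3)) = √(-481988 + (11440 + 71/3)) = √(-481988 + 34391/3) = √(-1411573/3) = I*√4234719/3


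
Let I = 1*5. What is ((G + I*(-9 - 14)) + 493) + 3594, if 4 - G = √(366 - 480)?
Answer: 3976 - I*√114 ≈ 3976.0 - 10.677*I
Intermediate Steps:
I = 5
G = 4 - I*√114 (G = 4 - √(366 - 480) = 4 - √(-114) = 4 - I*√114 ≈ 4.0 - 10.677*I)
((G + I*(-9 - 14)) + 493) + 3594 = (((4 - I*√114) + 5*(-9 - 14)) + 493) + 3594 = (((4 - I*√114) + 5*(-23)) + 493) + 3594 = (((4 - I*√114) - 115) + 493) + 3594 = ((-111 - I*√114) + 493) + 3594 = (382 - I*√114) + 3594 = 3976 - I*√114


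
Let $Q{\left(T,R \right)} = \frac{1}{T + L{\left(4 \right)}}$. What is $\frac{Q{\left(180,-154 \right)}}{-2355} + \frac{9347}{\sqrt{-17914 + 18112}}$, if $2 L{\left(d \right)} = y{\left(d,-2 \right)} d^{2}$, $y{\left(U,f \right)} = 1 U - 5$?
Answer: $- \frac{1}{405060} + \frac{9347 \sqrt{22}}{66} \approx 664.26$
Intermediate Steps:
$y{\left(U,f \right)} = -5 + U$ ($y{\left(U,f \right)} = U - 5 = -5 + U$)
$L{\left(d \right)} = \frac{d^{2} \left(-5 + d\right)}{2}$ ($L{\left(d \right)} = \frac{\left(-5 + d\right) d^{2}}{2} = \frac{d^{2} \left(-5 + d\right)}{2}$)
$Q{\left(T,R \right)} = \frac{1}{-8 + T}$ ($Q{\left(T,R \right)} = \frac{1}{T + \frac{4^{2} \left(-5 + 4\right)}{2}} = \frac{1}{T + \frac{1}{2} \cdot 16 \left(-1\right)} = \frac{1}{T - 8} = \frac{1}{-8 + T}$)
$\frac{Q{\left(180,-154 \right)}}{-2355} + \frac{9347}{\sqrt{-17914 + 18112}} = \frac{1}{\left(-8 + 180\right) \left(-2355\right)} + \frac{9347}{\sqrt{-17914 + 18112}} = \frac{1}{172} \left(- \frac{1}{2355}\right) + \frac{9347}{\sqrt{198}} = \frac{1}{172} \left(- \frac{1}{2355}\right) + \frac{9347}{3 \sqrt{22}} = - \frac{1}{405060} + 9347 \frac{\sqrt{22}}{66} = - \frac{1}{405060} + \frac{9347 \sqrt{22}}{66}$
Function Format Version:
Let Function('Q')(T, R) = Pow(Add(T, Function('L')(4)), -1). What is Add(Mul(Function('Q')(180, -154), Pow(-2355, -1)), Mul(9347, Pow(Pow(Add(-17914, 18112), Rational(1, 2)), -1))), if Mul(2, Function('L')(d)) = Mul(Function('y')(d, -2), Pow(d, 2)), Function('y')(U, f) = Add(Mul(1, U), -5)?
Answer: Add(Rational(-1, 405060), Mul(Rational(9347, 66), Pow(22, Rational(1, 2)))) ≈ 664.26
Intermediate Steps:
Function('y')(U, f) = Add(-5, U) (Function('y')(U, f) = Add(U, -5) = Add(-5, U))
Function('L')(d) = Mul(Rational(1, 2), Pow(d, 2), Add(-5, d)) (Function('L')(d) = Mul(Rational(1, 2), Mul(Add(-5, d), Pow(d, 2))) = Mul(Rational(1, 2), Mul(Pow(d, 2), Add(-5, d))) = Mul(Rational(1, 2), Pow(d, 2), Add(-5, d)))
Function('Q')(T, R) = Pow(Add(-8, T), -1) (Function('Q')(T, R) = Pow(Add(T, Mul(Rational(1, 2), Pow(4, 2), Add(-5, 4))), -1) = Pow(Add(T, Mul(Rational(1, 2), 16, -1)), -1) = Pow(Add(T, -8), -1) = Pow(Add(-8, T), -1))
Add(Mul(Function('Q')(180, -154), Pow(-2355, -1)), Mul(9347, Pow(Pow(Add(-17914, 18112), Rational(1, 2)), -1))) = Add(Mul(Pow(Add(-8, 180), -1), Pow(-2355, -1)), Mul(9347, Pow(Pow(Add(-17914, 18112), Rational(1, 2)), -1))) = Add(Mul(Pow(172, -1), Rational(-1, 2355)), Mul(9347, Pow(Pow(198, Rational(1, 2)), -1))) = Add(Mul(Rational(1, 172), Rational(-1, 2355)), Mul(9347, Pow(Mul(3, Pow(22, Rational(1, 2))), -1))) = Add(Rational(-1, 405060), Mul(9347, Mul(Rational(1, 66), Pow(22, Rational(1, 2))))) = Add(Rational(-1, 405060), Mul(Rational(9347, 66), Pow(22, Rational(1, 2))))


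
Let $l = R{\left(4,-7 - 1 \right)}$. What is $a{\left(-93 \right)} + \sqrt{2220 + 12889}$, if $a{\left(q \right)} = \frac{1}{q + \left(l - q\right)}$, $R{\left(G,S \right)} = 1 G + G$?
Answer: $\frac{1}{8} + \sqrt{15109} \approx 123.04$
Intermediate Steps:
$R{\left(G,S \right)} = 2 G$ ($R{\left(G,S \right)} = G + G = 2 G$)
$l = 8$ ($l = 2 \cdot 4 = 8$)
$a{\left(q \right)} = \frac{1}{8}$ ($a{\left(q \right)} = \frac{1}{q - \left(-8 + q\right)} = \frac{1}{8}$)
$a{\left(-93 \right)} + \sqrt{2220 + 12889} = \frac{1}{8} + \sqrt{2220 + 12889} = \frac{1}{8} + \sqrt{15109}$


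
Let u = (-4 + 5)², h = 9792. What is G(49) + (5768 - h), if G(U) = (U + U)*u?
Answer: -3926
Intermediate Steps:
u = 1 (u = 1² = 1)
G(U) = 2*U (G(U) = (U + U)*1 = (2*U)*1 = 2*U)
G(49) + (5768 - h) = 2*49 + (5768 - 1*9792) = 98 + (5768 - 9792) = 98 - 4024 = -3926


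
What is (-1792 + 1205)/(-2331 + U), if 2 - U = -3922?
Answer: -587/1593 ≈ -0.36849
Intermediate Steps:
U = 3924 (U = 2 - 1*(-3922) = 2 + 3922 = 3924)
(-1792 + 1205)/(-2331 + U) = (-1792 + 1205)/(-2331 + 3924) = -587/1593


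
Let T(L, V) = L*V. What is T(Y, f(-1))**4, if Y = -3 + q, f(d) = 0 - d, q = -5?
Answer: 4096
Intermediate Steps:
f(d) = -d
Y = -8 (Y = -3 - 5 = -8)
T(Y, f(-1))**4 = (-(-8)*(-1))**4 = (-8*1)**4 = (-8)**4 = 4096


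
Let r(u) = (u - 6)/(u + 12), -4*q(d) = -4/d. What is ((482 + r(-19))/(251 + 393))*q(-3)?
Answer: -1133/4508 ≈ -0.25133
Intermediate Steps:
q(d) = 1/d (q(d) = -(-1)/d = 1/d)
r(u) = (-6 + u)/(12 + u)
((482 + r(-19))/(251 + 393))*q(-3) = ((482 + (-6 - 19)/(12 - 19))/(251 + 393))/(-3) = ((482 - 25/(-7))/644)*(-⅓) = ((482 - ⅐*(-25))*(1/644))*(-⅓) = ((482 + 25/7)*(1/644))*(-⅓) = ((3399/7)*(1/644))*(-⅓) = (3399/4508)*(-⅓) = -1133/4508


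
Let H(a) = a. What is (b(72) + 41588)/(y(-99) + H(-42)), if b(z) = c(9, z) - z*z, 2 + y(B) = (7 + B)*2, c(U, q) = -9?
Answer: -36395/228 ≈ -159.63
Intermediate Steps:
y(B) = 12 + 2*B (y(B) = -2 + (7 + B)*2 = -2 + (14 + 2*B) = 12 + 2*B)
b(z) = -9 - z**2 (b(z) = -9 - z*z = -9 - z**2)
(b(72) + 41588)/(y(-99) + H(-42)) = ((-9 - 1*72**2) + 41588)/((12 + 2*(-99)) - 42) = ((-9 - 1*5184) + 41588)/((12 - 198) - 42) = ((-9 - 5184) + 41588)/(-186 - 42) = (-5193 + 41588)/(-228) = 36395*(-1/228) = -36395/228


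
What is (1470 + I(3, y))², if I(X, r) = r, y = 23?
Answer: 2229049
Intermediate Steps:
(1470 + I(3, y))² = (1470 + 23)² = 1493² = 2229049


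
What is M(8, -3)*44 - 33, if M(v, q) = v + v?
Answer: 671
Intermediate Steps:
M(v, q) = 2*v
M(8, -3)*44 - 33 = (2*8)*44 - 33 = 16*44 - 33 = 704 - 33 = 671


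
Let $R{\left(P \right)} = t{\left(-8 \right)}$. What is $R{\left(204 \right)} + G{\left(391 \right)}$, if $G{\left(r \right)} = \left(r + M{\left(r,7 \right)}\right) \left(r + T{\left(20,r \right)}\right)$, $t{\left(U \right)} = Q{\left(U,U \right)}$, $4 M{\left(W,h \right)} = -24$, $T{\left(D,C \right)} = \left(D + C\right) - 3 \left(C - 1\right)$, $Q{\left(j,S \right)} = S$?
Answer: $-141688$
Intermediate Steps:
$T{\left(D,C \right)} = 3 + D - 2 C$ ($T{\left(D,C \right)} = \left(C + D\right) - 3 \left(-1 + C\right) = \left(C + D\right) - \left(-3 + 3 C\right) = 3 + D - 2 C$)
$M{\left(W,h \right)} = -6$ ($M{\left(W,h \right)} = \frac{1}{4} \left(-24\right) = -6$)
$t{\left(U \right)} = U$
$R{\left(P \right)} = -8$
$G{\left(r \right)} = \left(-6 + r\right) \left(23 - r\right)$ ($G{\left(r \right)} = \left(r - 6\right) \left(r + \left(3 + 20 - 2 r\right)\right) = \left(-6 + r\right) \left(r - \left(-23 + 2 r\right)\right) = \left(-6 + r\right) \left(23 - r\right)$)
$R{\left(204 \right)} + G{\left(391 \right)} = -8 - 141680 = -141688$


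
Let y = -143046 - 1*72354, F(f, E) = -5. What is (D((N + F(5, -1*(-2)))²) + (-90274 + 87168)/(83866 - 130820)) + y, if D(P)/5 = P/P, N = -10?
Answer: -5056826862/23477 ≈ -2.1540e+5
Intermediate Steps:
D(P) = 5 (D(P) = 5*(P/P) = 5*1 = 5)
y = -215400 (y = -143046 - 72354 = -215400)
(D((N + F(5, -1*(-2)))²) + (-90274 + 87168)/(83866 - 130820)) + y = (5 + (-90274 + 87168)/(83866 - 130820)) - 215400 = (5 - 3106/(-46954)) - 215400 = (5 - 3106*(-1/46954)) - 215400 = (5 + 1553/23477) - 215400 = 118938/23477 - 215400 = -5056826862/23477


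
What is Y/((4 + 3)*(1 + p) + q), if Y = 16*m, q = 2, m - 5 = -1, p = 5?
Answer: 16/11 ≈ 1.4545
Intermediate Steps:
m = 4 (m = 5 - 1 = 4)
Y = 64 (Y = 16*4 = 64)
Y/((4 + 3)*(1 + p) + q) = 64/((4 + 3)*(1 + 5) + 2) = 64/(7*6 + 2) = 64/(42 + 2) = 64/44 = (1/44)*64 = 16/11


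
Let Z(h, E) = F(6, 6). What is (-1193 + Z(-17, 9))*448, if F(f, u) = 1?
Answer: -534016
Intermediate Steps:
Z(h, E) = 1
(-1193 + Z(-17, 9))*448 = (-1193 + 1)*448 = -1192*448 = -534016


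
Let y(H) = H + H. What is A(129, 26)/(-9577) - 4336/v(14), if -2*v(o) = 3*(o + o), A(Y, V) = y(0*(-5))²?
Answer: 2168/21 ≈ 103.24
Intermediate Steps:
y(H) = 2*H
A(Y, V) = 0 (A(Y, V) = (2*(0*(-5)))² = (2*0)² = 0² = 0)
v(o) = -3*o (v(o) = -3*(o + o)/2 = -3*2*o/2 = -3*o)
A(129, 26)/(-9577) - 4336/v(14) = 0/(-9577) - 4336/((-3*14)) = 0*(-1/9577) - 4336/(-42) = 0 - 4336*(-1/42) = 0 + 2168/21 = 2168/21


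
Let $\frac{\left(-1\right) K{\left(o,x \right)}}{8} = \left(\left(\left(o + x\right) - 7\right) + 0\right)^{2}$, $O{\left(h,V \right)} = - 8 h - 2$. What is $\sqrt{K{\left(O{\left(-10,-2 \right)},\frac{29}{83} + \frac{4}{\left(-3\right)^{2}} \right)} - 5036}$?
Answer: $\frac{2 i \sqrt{6454887131}}{747} \approx 215.11 i$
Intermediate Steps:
$O{\left(h,V \right)} = -2 - 8 h$
$K{\left(o,x \right)} = - 8 \left(-7 + o + x\right)^{2}$ ($K{\left(o,x \right)} = - 8 \left(\left(\left(o + x\right) - 7\right) + 0\right)^{2} = - 8 \left(\left(-7 + o + x\right) + 0\right)^{2} = - 8 \left(-7 + o + x\right)^{2}$)
$\sqrt{K{\left(O{\left(-10,-2 \right)},\frac{29}{83} + \frac{4}{\left(-3\right)^{2}} \right)} - 5036} = \sqrt{- 8 \left(-7 - -78 + \left(\frac{29}{83} + \frac{4}{\left(-3\right)^{2}}\right)\right)^{2} - 5036} = \sqrt{- 8 \left(-7 + \left(-2 + 80\right) + \left(29 \cdot \frac{1}{83} + \frac{4}{9}\right)\right)^{2} - 5036} = \sqrt{- 8 \left(-7 + 78 + \left(\frac{29}{83} + 4 \cdot \frac{1}{9}\right)\right)^{2} - 5036} = \sqrt{- 8 \left(-7 + 78 + \left(\frac{29}{83} + \frac{4}{9}\right)\right)^{2} - 5036} = \sqrt{- 8 \left(-7 + 78 + \frac{593}{747}\right)^{2} - 5036} = \sqrt{- 8 \left(\frac{53630}{747}\right)^{2} - 5036} = \sqrt{\left(-8\right) \frac{2876176900}{558009} - 5036} = \sqrt{- \frac{23009415200}{558009} - 5036} = \sqrt{- \frac{25819548524}{558009}} = \frac{2 i \sqrt{6454887131}}{747}$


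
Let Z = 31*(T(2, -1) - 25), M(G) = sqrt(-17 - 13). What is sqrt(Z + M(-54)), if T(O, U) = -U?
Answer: sqrt(-744 + I*sqrt(30)) ≈ 0.1004 + 27.277*I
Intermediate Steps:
M(G) = I*sqrt(30) (M(G) = sqrt(-30) = I*sqrt(30))
Z = -744 (Z = 31*(-1*(-1) - 25) = 31*(1 - 25) = 31*(-24) = -744)
sqrt(Z + M(-54)) = sqrt(-744 + I*sqrt(30))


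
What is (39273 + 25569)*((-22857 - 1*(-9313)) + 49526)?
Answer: 2333144844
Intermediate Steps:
(39273 + 25569)*((-22857 - 1*(-9313)) + 49526) = 64842*((-22857 + 9313) + 49526) = 64842*(-13544 + 49526) = 64842*35982 = 2333144844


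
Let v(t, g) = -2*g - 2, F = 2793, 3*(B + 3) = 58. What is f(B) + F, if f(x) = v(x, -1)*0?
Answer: 2793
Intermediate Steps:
B = 49/3 (B = -3 + (⅓)*58 = -3 + 58/3 = 49/3 ≈ 16.333)
v(t, g) = -2 - 2*g
f(x) = 0 (f(x) = (-2 - 2*(-1))*0 = (-2 + 2)*0 = 0*0 = 0)
f(B) + F = 0 + 2793 = 2793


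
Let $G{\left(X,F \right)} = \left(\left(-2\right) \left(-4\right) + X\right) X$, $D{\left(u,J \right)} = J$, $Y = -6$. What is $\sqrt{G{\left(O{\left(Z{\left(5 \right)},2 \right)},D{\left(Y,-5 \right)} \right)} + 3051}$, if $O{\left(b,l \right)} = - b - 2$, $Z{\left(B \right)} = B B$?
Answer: $18 \sqrt{11} \approx 59.699$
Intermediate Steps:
$Z{\left(B \right)} = B^{2}$
$O{\left(b,l \right)} = -2 - b$
$G{\left(X,F \right)} = X \left(8 + X\right)$ ($G{\left(X,F \right)} = \left(8 + X\right) X = X \left(8 + X\right)$)
$\sqrt{G{\left(O{\left(Z{\left(5 \right)},2 \right)},D{\left(Y,-5 \right)} \right)} + 3051} = \sqrt{\left(-2 - 5^{2}\right) \left(8 - 27\right) + 3051} = \sqrt{\left(-2 - 25\right) \left(8 - 27\right) + 3051} = \sqrt{- 27 \left(8 - 27\right) + 3051} = \sqrt{\left(-27\right) \left(-19\right) + 3051} = \sqrt{513 + 3051} = \sqrt{3564} = 18 \sqrt{11}$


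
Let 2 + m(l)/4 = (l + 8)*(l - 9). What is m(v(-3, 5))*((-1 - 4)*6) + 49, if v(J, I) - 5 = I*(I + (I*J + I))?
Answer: -41471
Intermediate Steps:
v(J, I) = 5 + I*(2*I + I*J) (v(J, I) = 5 + I*(I + (I*J + I)) = 5 + I*(I + (I + I*J)) = 5 + I*(2*I + I*J))
m(l) = -8 + 4*(-9 + l)*(8 + l) (m(l) = -8 + 4*((l + 8)*(l - 9)) = -8 + 4*((8 + l)*(-9 + l)) = -8 + 4*((-9 + l)*(8 + l)) = -8 + 4*(-9 + l)*(8 + l))
m(v(-3, 5))*((-1 - 4)*6) + 49 = (-296 - 4*(5 + 2*5² - 3*5²) + 4*(5 + 2*5² - 3*5²)²)*((-1 - 4)*6) + 49 = (-296 - 4*(5 + 2*25 - 3*25) + 4*(5 + 2*25 - 3*25)²)*(-5*6) + 49 = (-296 - 4*(5 + 50 - 75) + 4*(5 + 50 - 75)²)*(-30) + 49 = (-296 - 4*(-20) + 4*(-20)²)*(-30) + 49 = (-296 + 80 + 4*400)*(-30) + 49 = (-296 + 80 + 1600)*(-30) + 49 = 1384*(-30) + 49 = -41520 + 49 = -41471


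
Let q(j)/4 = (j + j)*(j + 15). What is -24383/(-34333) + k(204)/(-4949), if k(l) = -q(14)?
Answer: 33169293/24273431 ≈ 1.3665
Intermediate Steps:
q(j) = 8*j*(15 + j) (q(j) = 4*((j + j)*(j + 15)) = 4*((2*j)*(15 + j)) = 4*(2*j*(15 + j)) = 8*j*(15 + j))
k(l) = -3248 (k(l) = -8*14*(15 + 14) = -8*14*29 = -1*3248 = -3248)
-24383/(-34333) + k(204)/(-4949) = -24383/(-34333) - 3248/(-4949) = -24383*(-1/34333) - 3248*(-1/4949) = 24383/34333 + 464/707 = 33169293/24273431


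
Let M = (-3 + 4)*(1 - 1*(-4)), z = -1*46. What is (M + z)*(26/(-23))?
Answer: 1066/23 ≈ 46.348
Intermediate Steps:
z = -46
M = 5 (M = 1*(1 + 4) = 1*5 = 5)
(M + z)*(26/(-23)) = (5 - 46)*(26/(-23)) = -1066*(-1)/23 = -41*(-26/23) = 1066/23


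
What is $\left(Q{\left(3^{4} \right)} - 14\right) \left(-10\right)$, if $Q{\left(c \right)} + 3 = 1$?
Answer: $160$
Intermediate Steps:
$Q{\left(c \right)} = -2$ ($Q{\left(c \right)} = -3 + 1 = -2$)
$\left(Q{\left(3^{4} \right)} - 14\right) \left(-10\right) = \left(-2 - 14\right) \left(-10\right) = \left(-16\right) \left(-10\right) = 160$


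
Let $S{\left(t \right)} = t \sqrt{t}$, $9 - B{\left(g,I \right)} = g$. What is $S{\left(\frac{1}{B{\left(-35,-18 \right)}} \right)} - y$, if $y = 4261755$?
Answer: $-4261755 + \frac{\sqrt{11}}{968} \approx -4.2618 \cdot 10^{6}$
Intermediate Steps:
$B{\left(g,I \right)} = 9 - g$
$S{\left(t \right)} = t^{\frac{3}{2}}$
$S{\left(\frac{1}{B{\left(-35,-18 \right)}} \right)} - y = \left(\frac{1}{9 - -35}\right)^{\frac{3}{2}} - 4261755 = \left(\frac{1}{9 + 35}\right)^{\frac{3}{2}} - 4261755 = \left(\frac{1}{44}\right)^{\frac{3}{2}} - 4261755 = \frac{\sqrt{11}}{968} - 4261755 = -4261755 + \frac{\sqrt{11}}{968}$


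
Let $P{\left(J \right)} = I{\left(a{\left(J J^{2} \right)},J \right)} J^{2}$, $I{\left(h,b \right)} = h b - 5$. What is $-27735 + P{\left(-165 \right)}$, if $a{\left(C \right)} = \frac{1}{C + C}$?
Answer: $- \frac{327719}{2} \approx -1.6386 \cdot 10^{5}$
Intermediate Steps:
$a{\left(C \right)} = \frac{1}{2 C}$
$I{\left(h,b \right)} = -5 + b h$ ($I{\left(h,b \right)} = b h - 5 = -5 + b h$)
$P{\left(J \right)} = J^{2} \left(-5 + \frac{1}{2 J^{2}}\right)$ ($P{\left(J \right)} = \left(-5 + J \frac{1}{2 J J^{2}}\right) J^{2} = \left(-5 + J \frac{1}{2 J^{3}}\right) J^{2} = \left(-5 + \frac{1}{2 J^{2}}\right) J^{2} = J^{2} \left(-5 + \frac{1}{2 J^{2}}\right)$)
$-27735 + P{\left(-165 \right)} = -27735 + \left(\frac{1}{2} - 5 \left(-165\right)^{2}\right) = -27735 + \left(\frac{1}{2} - 136125\right) = -27735 - \frac{272249}{2} = - \frac{327719}{2}$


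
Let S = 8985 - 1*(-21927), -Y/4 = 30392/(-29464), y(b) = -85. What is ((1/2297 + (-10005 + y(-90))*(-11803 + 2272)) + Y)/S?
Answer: 28053972734765/9017617728 ≈ 3111.0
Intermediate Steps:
Y = 524/127 (Y = -121568/(-29464) = -121568*(-1)/29464 = -4*(-131/127) = 524/127 ≈ 4.1260)
S = 30912 (S = 8985 + 21927 = 30912)
((1/2297 + (-10005 + y(-90))*(-11803 + 2272)) + Y)/S = ((1/2297 + (-10005 - 85)*(-11803 + 2272)) + 524/127)/30912 = ((1/2297 - 10090*(-9531)) + 524/127)*(1/30912) = ((1/2297 + 96167790) + 524/127)*(1/30912) = (220897413631/2297 + 524/127)*(1/30912) = (28053972734765/291719)*(1/30912) = 28053972734765/9017617728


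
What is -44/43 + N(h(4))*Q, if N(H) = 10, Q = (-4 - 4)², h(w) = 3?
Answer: 27476/43 ≈ 638.98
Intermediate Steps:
Q = 64 (Q = (-8)² = 64)
-44/43 + N(h(4))*Q = -44/43 + 10*64 = -44*1/43 + 640 = -44/43 + 640 = 27476/43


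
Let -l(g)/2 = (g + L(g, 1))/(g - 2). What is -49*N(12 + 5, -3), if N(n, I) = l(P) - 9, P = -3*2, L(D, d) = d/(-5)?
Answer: 10339/20 ≈ 516.95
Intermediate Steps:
L(D, d) = -d/5 (L(D, d) = d*(-⅕) = -d/5)
P = -6
l(g) = -2*(-⅕ + g)/(-2 + g) (l(g) = -2*(g - ⅕*1)/(g - 2) = -2*(g - ⅕)/(-2 + g) = -2*(-⅕ + g)/(-2 + g))
N(n, I) = -211/20 (N(n, I) = 2*(1 - 5*(-6))/(5*(-2 - 6)) - 9 = (⅖)*(1 + 30)/(-8) - 9 = (⅖)*(-⅛)*31 - 9 = -31/20 - 9 = -211/20)
-49*N(12 + 5, -3) = -49*(-211/20) = 10339/20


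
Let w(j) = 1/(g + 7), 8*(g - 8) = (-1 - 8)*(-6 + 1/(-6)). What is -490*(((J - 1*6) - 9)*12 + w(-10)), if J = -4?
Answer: 39205880/351 ≈ 1.1170e+5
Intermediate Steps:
g = 239/16 (g = 8 + ((-1 - 8)*(-6 + 1/(-6)))/8 = 8 + (-9*(-6 - 1/6))/8 = 8 + (-9*(-37/6))/8 = 8 + (1/8)*(111/2) = 8 + 111/16 = 239/16 ≈ 14.938)
w(j) = 16/351 (w(j) = 1/(239/16 + 7) = 1/(351/16) = 16/351)
-490*(((J - 1*6) - 9)*12 + w(-10)) = -490*(((-4 - 1*6) - 9)*12 + 16/351) = -490*(((-4 - 6) - 9)*12 + 16/351) = -490*((-10 - 9)*12 + 16/351) = -490*(-19*12 + 16/351) = -490*(-228 + 16/351) = -490*(-80012/351) = 39205880/351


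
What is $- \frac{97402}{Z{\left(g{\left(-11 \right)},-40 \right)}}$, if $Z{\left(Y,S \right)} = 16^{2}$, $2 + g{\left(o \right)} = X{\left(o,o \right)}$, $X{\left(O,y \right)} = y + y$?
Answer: $- \frac{48701}{128} \approx -380.48$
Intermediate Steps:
$X{\left(O,y \right)} = 2 y$
$g{\left(o \right)} = -2 + 2 o$
$Z{\left(Y,S \right)} = 256$
$- \frac{97402}{Z{\left(g{\left(-11 \right)},-40 \right)}} = - \frac{97402}{256} = \left(-97402\right) \frac{1}{256} = - \frac{48701}{128}$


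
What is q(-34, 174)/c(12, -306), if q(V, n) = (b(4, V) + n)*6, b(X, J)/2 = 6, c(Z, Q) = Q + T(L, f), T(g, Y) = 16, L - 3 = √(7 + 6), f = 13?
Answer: -558/145 ≈ -3.8483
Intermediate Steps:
L = 3 + √13 (L = 3 + √(7 + 6) = 3 + √13 ≈ 6.6056)
c(Z, Q) = 16 + Q (c(Z, Q) = Q + 16 = 16 + Q)
b(X, J) = 12 (b(X, J) = 2*6 = 12)
q(V, n) = 72 + 6*n (q(V, n) = (12 + n)*6 = 72 + 6*n)
q(-34, 174)/c(12, -306) = (72 + 6*174)/(16 - 306) = (72 + 1044)/(-290) = 1116*(-1/290) = -558/145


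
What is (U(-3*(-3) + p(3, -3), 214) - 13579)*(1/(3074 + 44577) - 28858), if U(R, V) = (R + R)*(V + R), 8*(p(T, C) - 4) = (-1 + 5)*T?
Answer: 19120940105085/95302 ≈ 2.0064e+8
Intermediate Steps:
p(T, C) = 4 + T/2 (p(T, C) = 4 + ((-1 + 5)*T)/8 = 4 + (4*T)/8 = 4 + T/2)
U(R, V) = 2*R*(R + V) (U(R, V) = (2*R)*(R + V) = 2*R*(R + V))
(U(-3*(-3) + p(3, -3), 214) - 13579)*(1/(3074 + 44577) - 28858) = (2*(-3*(-3) + (4 + (½)*3))*((-3*(-3) + (4 + (½)*3)) + 214) - 13579)*(1/(3074 + 44577) - 28858) = (2*(9 + (4 + 3/2))*((9 + (4 + 3/2)) + 214) - 13579)*(1/47651 - 28858) = (2*(9 + 11/2)*((9 + 11/2) + 214) - 13579)*(1/47651 - 28858) = (2*(29/2)*(29/2 + 214) - 13579)*(-1375112557/47651) = (2*(29/2)*(457/2) - 13579)*(-1375112557/47651) = (13253/2 - 13579)*(-1375112557/47651) = -13905/2*(-1375112557/47651) = 19120940105085/95302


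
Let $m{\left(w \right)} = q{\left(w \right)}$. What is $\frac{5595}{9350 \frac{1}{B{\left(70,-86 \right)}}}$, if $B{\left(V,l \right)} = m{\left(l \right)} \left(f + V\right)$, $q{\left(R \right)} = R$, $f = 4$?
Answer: $- \frac{3560658}{935} \approx -3808.2$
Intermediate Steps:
$m{\left(w \right)} = w$
$B{\left(V,l \right)} = l \left(4 + V\right)$
$\frac{5595}{9350 \frac{1}{B{\left(70,-86 \right)}}} = \frac{5595}{9350 \frac{1}{\left(-86\right) \left(4 + 70\right)}} = \frac{5595}{9350 \frac{1}{\left(-86\right) 74}} = \frac{5595}{9350 \frac{1}{-6364}} = \frac{5595}{9350 \left(- \frac{1}{6364}\right)} = \frac{5595}{- \frac{4675}{3182}} = 5595 \left(- \frac{3182}{4675}\right) = - \frac{3560658}{935}$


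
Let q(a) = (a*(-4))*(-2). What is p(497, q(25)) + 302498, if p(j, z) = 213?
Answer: 302711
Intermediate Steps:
q(a) = 8*a (q(a) = -4*a*(-2) = 8*a)
p(497, q(25)) + 302498 = 213 + 302498 = 302711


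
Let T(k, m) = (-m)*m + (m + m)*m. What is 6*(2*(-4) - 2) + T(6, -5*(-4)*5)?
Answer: 9940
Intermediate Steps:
T(k, m) = m**2 (T(k, m) = -m**2 + (2*m)*m = -m**2 + 2*m**2 = m**2)
6*(2*(-4) - 2) + T(6, -5*(-4)*5) = 6*(2*(-4) - 2) + (-5*(-4)*5)**2 = 6*(-8 - 2) + (20*5)**2 = 6*(-10) + 100**2 = -60 + 10000 = 9940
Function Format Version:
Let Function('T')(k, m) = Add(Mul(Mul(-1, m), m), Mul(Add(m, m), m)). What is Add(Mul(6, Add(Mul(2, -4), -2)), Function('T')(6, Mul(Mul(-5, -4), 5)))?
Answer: 9940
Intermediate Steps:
Function('T')(k, m) = Pow(m, 2) (Function('T')(k, m) = Add(Mul(-1, Pow(m, 2)), Mul(Mul(2, m), m)) = Add(Mul(-1, Pow(m, 2)), Mul(2, Pow(m, 2))) = Pow(m, 2))
Add(Mul(6, Add(Mul(2, -4), -2)), Function('T')(6, Mul(Mul(-5, -4), 5))) = Add(Mul(6, Add(Mul(2, -4), -2)), Pow(Mul(Mul(-5, -4), 5), 2)) = Add(Mul(6, Add(-8, -2)), Pow(Mul(20, 5), 2)) = Add(Mul(6, -10), Pow(100, 2)) = Add(-60, 10000) = 9940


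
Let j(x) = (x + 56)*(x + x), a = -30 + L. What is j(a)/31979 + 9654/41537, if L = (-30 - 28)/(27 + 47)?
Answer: 334363229316/1818458748787 ≈ 0.18387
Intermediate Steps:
L = -29/37 (L = -58/74 = -58*1/74 = -29/37 ≈ -0.78378)
a = -1139/37 (a = -30 - 29/37 = -1139/37 ≈ -30.784)
j(x) = 2*x*(56 + x) (j(x) = (56 + x)*(2*x) = 2*x*(56 + x))
j(a)/31979 + 9654/41537 = (2*(-1139/37)*(56 - 1139/37))/31979 + 9654/41537 = (2*(-1139/37)*(933/37))*(1/31979) + 9654*(1/41537) = -2125374/1369*1/31979 + 9654/41537 = -2125374/43779251 + 9654/41537 = 334363229316/1818458748787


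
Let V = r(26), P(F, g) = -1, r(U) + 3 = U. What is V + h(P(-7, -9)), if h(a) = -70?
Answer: -47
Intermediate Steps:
r(U) = -3 + U
V = 23 (V = -3 + 26 = 23)
V + h(P(-7, -9)) = 23 - 70 = -47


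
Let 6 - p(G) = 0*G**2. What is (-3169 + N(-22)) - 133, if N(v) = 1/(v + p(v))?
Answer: -52833/16 ≈ -3302.1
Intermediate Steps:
p(G) = 6 (p(G) = 6 - 0*G**2 = 6 - 1*0 = 6 + 0 = 6)
N(v) = 1/(6 + v) (N(v) = 1/(v + 6) = 1/(6 + v))
(-3169 + N(-22)) - 133 = (-3169 + 1/(6 - 22)) - 133 = (-3169 + 1/(-16)) - 133 = (-3169 - 1/16) - 133 = -50705/16 - 133 = -52833/16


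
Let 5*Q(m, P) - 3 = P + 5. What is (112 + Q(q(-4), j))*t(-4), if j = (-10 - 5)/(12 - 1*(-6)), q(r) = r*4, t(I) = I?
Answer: -6806/15 ≈ -453.73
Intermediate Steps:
q(r) = 4*r
j = -⅚ (j = -15/(12 + 6) = -15/18 = -15*1/18 = -⅚ ≈ -0.83333)
Q(m, P) = 8/5 + P/5 (Q(m, P) = ⅗ + (P + 5)/5 = ⅗ + (5 + P)/5 = ⅗ + (1 + P/5) = 8/5 + P/5)
(112 + Q(q(-4), j))*t(-4) = (112 + (8/5 + (⅕)*(-⅚)))*(-4) = (112 + (8/5 - ⅙))*(-4) = (112 + 43/30)*(-4) = (3403/30)*(-4) = -6806/15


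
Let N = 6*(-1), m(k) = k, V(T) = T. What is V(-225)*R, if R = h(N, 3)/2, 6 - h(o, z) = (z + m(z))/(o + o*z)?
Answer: -5625/8 ≈ -703.13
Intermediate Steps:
N = -6
h(o, z) = 6 - 2*z/(o + o*z) (h(o, z) = 6 - (z + z)/(o + o*z) = 6 - 2*z/(o + o*z))
R = 25/8 (R = (2*(-1*3 + 3*(-6) + 3*(-6)*3)/(-6*(1 + 3)))/2 = (2*(-⅙)*(-3 - 18 - 54)/4)*(½) = (2*(-⅙)*(¼)*(-75))*(½) = (25/4)*(½) = 25/8 ≈ 3.1250)
V(-225)*R = -225*25/8 = -5625/8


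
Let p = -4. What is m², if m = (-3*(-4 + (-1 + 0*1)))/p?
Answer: 225/16 ≈ 14.063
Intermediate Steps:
m = -15/4 (m = -3*(-4 + (-1 + 0*1))/(-4) = -3*(-4 + (-1 + 0))*(-¼) = -3*(-4 - 1)*(-¼) = -3*(-5)*(-¼) = 15*(-¼) = -15/4 ≈ -3.7500)
m² = (-15/4)² = 225/16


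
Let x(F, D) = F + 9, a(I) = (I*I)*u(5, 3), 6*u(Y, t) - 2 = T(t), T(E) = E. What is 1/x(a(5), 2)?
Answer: 6/179 ≈ 0.033520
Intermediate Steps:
u(Y, t) = 1/3 + t/6
a(I) = 5*I**2/6 (a(I) = (I*I)*(1/3 + (1/6)*3) = I**2*(1/3 + 1/2) = I**2*(5/6) = 5*I**2/6)
x(F, D) = 9 + F
1/x(a(5), 2) = 1/(9 + (5/6)*5**2) = 1/(9 + (5/6)*25) = 1/(9 + 125/6) = 1/(179/6) = 6/179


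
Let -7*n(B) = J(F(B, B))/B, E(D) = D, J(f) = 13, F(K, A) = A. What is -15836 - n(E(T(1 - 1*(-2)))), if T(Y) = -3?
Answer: -332569/21 ≈ -15837.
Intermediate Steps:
n(B) = -13/(7*B)
-15836 - n(E(T(1 - 1*(-2)))) = -15836 - (-13)/(7*(-3)) = -15836 - (-13)*(-1)/(7*3) = -15836 - 1*13/21 = -15836 - 13/21 = -332569/21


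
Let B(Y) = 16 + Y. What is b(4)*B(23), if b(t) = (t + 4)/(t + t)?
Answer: 39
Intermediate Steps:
b(t) = (4 + t)/(2*t) (b(t) = (4 + t)/((2*t)) = (4 + t)*(1/(2*t)) = (4 + t)/(2*t))
b(4)*B(23) = ((½)*(4 + 4)/4)*(16 + 23) = ((½)*(¼)*8)*39 = 1*39 = 39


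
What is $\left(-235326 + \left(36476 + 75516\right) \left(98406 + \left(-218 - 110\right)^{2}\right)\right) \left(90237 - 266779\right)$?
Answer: $-4072646824944668$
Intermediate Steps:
$\left(-235326 + \left(36476 + 75516\right) \left(98406 + \left(-218 - 110\right)^{2}\right)\right) \left(90237 - 266779\right) = \left(-235326 + 111992 \left(98406 + \left(-328\right)^{2}\right)\right) \left(-176542\right) = \left(-235326 + 111992 \left(98406 + 107584\right)\right) \left(-176542\right) = \left(-235326 + 111992 \cdot 205990\right) \left(-176542\right) = \left(-235326 + 23069232080\right) \left(-176542\right) = 23068996754 \left(-176542\right) = -4072646824944668$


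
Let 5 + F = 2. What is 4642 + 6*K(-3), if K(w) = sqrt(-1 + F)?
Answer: 4642 + 12*I ≈ 4642.0 + 12.0*I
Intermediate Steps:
F = -3 (F = -5 + 2 = -3)
K(w) = 2*I (K(w) = sqrt(-1 - 3) = sqrt(-4) = 2*I)
4642 + 6*K(-3) = 4642 + 6*(2*I) = 4642 + 12*I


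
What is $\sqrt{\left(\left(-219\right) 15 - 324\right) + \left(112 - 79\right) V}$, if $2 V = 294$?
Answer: $3 \sqrt{138} \approx 35.242$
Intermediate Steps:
$V = 147$ ($V = \frac{1}{2} \cdot 294 = 147$)
$\sqrt{\left(\left(-219\right) 15 - 324\right) + \left(112 - 79\right) V} = \sqrt{\left(\left(-219\right) 15 - 324\right) + \left(112 - 79\right) 147} = \sqrt{\left(-3285 - 324\right) + 33 \cdot 147} = \sqrt{-3609 + 4851} = \sqrt{1242} = 3 \sqrt{138}$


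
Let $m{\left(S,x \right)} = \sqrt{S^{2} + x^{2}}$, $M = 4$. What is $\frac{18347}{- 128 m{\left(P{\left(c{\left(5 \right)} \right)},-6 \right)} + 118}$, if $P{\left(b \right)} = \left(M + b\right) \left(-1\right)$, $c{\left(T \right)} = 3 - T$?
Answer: $- \frac{1082473}{320718} - \frac{1174208 \sqrt{10}}{160359} \approx -26.531$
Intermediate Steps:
$P{\left(b \right)} = -4 - b$ ($P{\left(b \right)} = \left(4 + b\right) \left(-1\right) = -4 - b$)
$\frac{18347}{- 128 m{\left(P{\left(c{\left(5 \right)} \right)},-6 \right)} + 118} = \frac{18347}{- 128 \sqrt{\left(-4 - \left(3 - 5\right)\right)^{2} + \left(-6\right)^{2}} + 118} = \frac{18347}{- 128 \sqrt{\left(-4 - \left(3 - 5\right)\right)^{2} + 36} + 118} = \frac{18347}{- 128 \sqrt{\left(-4 - -2\right)^{2} + 36} + 118} = \frac{18347}{- 128 \sqrt{\left(-4 + 2\right)^{2} + 36} + 118} = \frac{18347}{- 128 \sqrt{\left(-2\right)^{2} + 36} + 118} = \frac{18347}{- 128 \sqrt{4 + 36} + 118} = \frac{18347}{- 128 \sqrt{40} + 118} = \frac{18347}{- 128 \cdot 2 \sqrt{10} + 118} = \frac{18347}{- 256 \sqrt{10} + 118} = \frac{18347}{118 - 256 \sqrt{10}}$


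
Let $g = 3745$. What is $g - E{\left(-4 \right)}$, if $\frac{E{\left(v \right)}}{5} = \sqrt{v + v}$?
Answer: $3745 - 10 i \sqrt{2} \approx 3745.0 - 14.142 i$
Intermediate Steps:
$E{\left(v \right)} = 5 \sqrt{2} \sqrt{v}$ ($E{\left(v \right)} = 5 \sqrt{v + v} = 5 \sqrt{2 v} = 5 \sqrt{2} \sqrt{v}$)
$g - E{\left(-4 \right)} = 3745 - 5 \sqrt{2} \sqrt{-4} = 3745 - 5 \sqrt{2} \cdot 2 i = 3745 - 10 i \sqrt{2}$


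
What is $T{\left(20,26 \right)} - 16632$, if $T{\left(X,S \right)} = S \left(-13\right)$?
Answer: $-16970$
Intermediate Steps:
$T{\left(X,S \right)} = - 13 S$
$T{\left(20,26 \right)} - 16632 = \left(-13\right) 26 - 16632 = -338 - 16632 = -16970$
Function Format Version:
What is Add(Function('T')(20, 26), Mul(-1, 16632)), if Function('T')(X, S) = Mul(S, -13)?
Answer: -16970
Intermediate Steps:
Function('T')(X, S) = Mul(-13, S)
Add(Function('T')(20, 26), Mul(-1, 16632)) = Add(Mul(-13, 26), Mul(-1, 16632)) = Add(-338, -16632) = -16970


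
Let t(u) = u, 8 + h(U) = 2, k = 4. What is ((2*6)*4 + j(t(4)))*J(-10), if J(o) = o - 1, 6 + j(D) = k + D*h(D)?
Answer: -242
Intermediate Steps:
h(U) = -6 (h(U) = -8 + 2 = -6)
j(D) = -2 - 6*D (j(D) = -6 + (4 + D*(-6)) = -6 + (4 - 6*D) = -2 - 6*D)
J(o) = -1 + o
((2*6)*4 + j(t(4)))*J(-10) = ((2*6)*4 + (-2 - 6*4))*(-1 - 10) = (12*4 + (-2 - 24))*(-11) = (48 - 26)*(-11) = 22*(-11) = -242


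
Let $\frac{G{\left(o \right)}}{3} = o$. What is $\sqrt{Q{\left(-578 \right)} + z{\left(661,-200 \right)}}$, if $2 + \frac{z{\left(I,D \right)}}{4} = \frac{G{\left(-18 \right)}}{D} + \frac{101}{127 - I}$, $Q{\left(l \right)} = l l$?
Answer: $\frac{\sqrt{595399175553}}{1335} \approx 577.99$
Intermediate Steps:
$G{\left(o \right)} = 3 o$
$Q{\left(l \right)} = l^{2}$
$z{\left(I,D \right)} = -8 - \frac{216}{D} + \frac{404}{127 - I}$ ($z{\left(I,D \right)} = -8 + 4 \left(\frac{3 \left(-18\right)}{D} + \frac{101}{127 - I}\right) = -8 + 4 \left(- \frac{54}{D} + \frac{101}{127 - I}\right) = -8 + \left(- \frac{216}{D} + \frac{404}{127 - I}\right) = -8 - \frac{216}{D} + \frac{404}{127 - I}$)
$\sqrt{Q{\left(-578 \right)} + z{\left(661,-200 \right)}} = \sqrt{\left(-578\right)^{2} + \frac{4 \left(6858 - 35694 + 153 \left(-200\right) - \left(-400\right) 661\right)}{\left(-200\right) \left(-127 + 661\right)}} = \sqrt{334084 + 4 \left(- \frac{1}{200}\right) \frac{1}{534} \left(6858 - 35694 - 30600 + 264400\right)} = \sqrt{334084 + 4 \left(- \frac{1}{200}\right) \frac{1}{534} \cdot 204964} = \sqrt{334084 - \frac{51241}{6675}} = \sqrt{\frac{2229959459}{6675}} = \frac{\sqrt{595399175553}}{1335}$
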